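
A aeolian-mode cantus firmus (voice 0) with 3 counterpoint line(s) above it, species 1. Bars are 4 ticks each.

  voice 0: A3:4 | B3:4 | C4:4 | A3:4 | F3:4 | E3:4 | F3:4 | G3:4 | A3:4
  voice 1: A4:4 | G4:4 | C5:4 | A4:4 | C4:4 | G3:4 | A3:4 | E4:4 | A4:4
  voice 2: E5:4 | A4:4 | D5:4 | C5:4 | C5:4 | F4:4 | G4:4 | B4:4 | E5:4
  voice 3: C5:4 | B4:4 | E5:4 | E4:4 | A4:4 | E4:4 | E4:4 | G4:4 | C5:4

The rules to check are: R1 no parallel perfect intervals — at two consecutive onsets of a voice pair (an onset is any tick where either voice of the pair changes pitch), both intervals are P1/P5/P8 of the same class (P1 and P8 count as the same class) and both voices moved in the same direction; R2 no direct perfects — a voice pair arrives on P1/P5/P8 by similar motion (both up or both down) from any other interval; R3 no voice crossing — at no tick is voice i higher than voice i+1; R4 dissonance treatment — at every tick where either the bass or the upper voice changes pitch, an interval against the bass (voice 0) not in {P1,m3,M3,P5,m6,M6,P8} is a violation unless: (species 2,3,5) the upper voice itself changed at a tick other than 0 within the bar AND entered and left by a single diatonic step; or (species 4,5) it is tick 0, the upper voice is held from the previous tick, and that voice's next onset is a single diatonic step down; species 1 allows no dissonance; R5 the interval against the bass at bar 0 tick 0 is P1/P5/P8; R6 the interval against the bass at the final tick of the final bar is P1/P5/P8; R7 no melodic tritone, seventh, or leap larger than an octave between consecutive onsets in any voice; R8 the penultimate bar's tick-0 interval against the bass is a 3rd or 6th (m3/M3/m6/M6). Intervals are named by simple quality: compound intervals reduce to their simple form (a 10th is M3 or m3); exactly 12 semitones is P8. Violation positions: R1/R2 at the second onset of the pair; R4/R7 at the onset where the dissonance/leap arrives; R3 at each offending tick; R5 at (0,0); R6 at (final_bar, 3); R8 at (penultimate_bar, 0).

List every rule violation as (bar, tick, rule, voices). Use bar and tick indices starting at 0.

bar 0: v0=A3 v1=A4 v2=E5 v3=C5 downbeat m3
bar 1: v0=B3 v1=G4 v2=A4 v3=B4 downbeat P8
bar 2: v0=C4 v1=C5 v2=D5 v3=E5 downbeat M3
bar 3: v0=A3 v1=A4 v2=C5 v3=E4 downbeat P5
bar 4: v0=F3 v1=C4 v2=C5 v3=A4 downbeat M3
bar 5: v0=E3 v1=G3 v2=F4 v3=E4 downbeat P8
bar 6: v0=F3 v1=A3 v2=G4 v3=E4 downbeat M7
bar 7: v0=G3 v1=E4 v2=B4 v3=G4 downbeat P8
bar 8: v0=A3 v1=A4 v2=E5 v3=C5 downbeat m3
  -> R3 @ bar 0 tick 0 v(2, 3): E5 above C5
  -> R5 @ bar 0 tick 0 v(0, 3): opens on m3
  -> R3 @ bar 0 tick 1 v(2, 3): E5 above C5
  -> R3 @ bar 0 tick 2 v(2, 3): E5 above C5
  -> R3 @ bar 0 tick 3 v(2, 3): E5 above C5
  -> R4 @ bar 1 tick 0 v(0, 2): B3/A4 m7 untreated
  -> R2 @ bar 2 tick 0 v(0, 1): B3/G4 m6 -> C4/C5 P8 similar
  -> R4 @ bar 2 tick 0 v(0, 2): C4/D5 M2 untreated
  -> R1 @ bar 3 tick 0 v(0, 1): C4/C5 P8 -> A3/A4 P8 similar
  -> R2 @ bar 3 tick 0 v(0, 3): C4/E5 M3 -> A3/E4 P5 similar
  -> R3 @ bar 3 tick 0 v(2, 3): C5 above E4
  -> R3 @ bar 3 tick 1 v(2, 3): C5 above E4
  -> R3 @ bar 3 tick 2 v(2, 3): C5 above E4
  -> R3 @ bar 3 tick 3 v(2, 3): C5 above E4
  -> R2 @ bar 4 tick 0 v(0, 1): A3/A4 P8 -> F3/C4 P5 similar
  -> R3 @ bar 4 tick 0 v(2, 3): C5 above A4
  -> R3 @ bar 4 tick 1 v(2, 3): C5 above A4
  -> R3 @ bar 4 tick 2 v(2, 3): C5 above A4
  -> R3 @ bar 4 tick 3 v(2, 3): C5 above A4
  -> R2 @ bar 5 tick 0 v(0, 3): F3/A4 M3 -> E3/E4 P8 similar
  -> R3 @ bar 5 tick 0 v(2, 3): F4 above E4
  -> R4 @ bar 5 tick 0 v(0, 2): E3/F4 m2 untreated
  -> R3 @ bar 5 tick 1 v(2, 3): F4 above E4
  -> R3 @ bar 5 tick 2 v(2, 3): F4 above E4
  -> R3 @ bar 5 tick 3 v(2, 3): F4 above E4
  -> R3 @ bar 6 tick 0 v(2, 3): G4 above E4
  -> R4 @ bar 6 tick 0 v(0, 2): F3/G4 M2 untreated
  -> R4 @ bar 6 tick 0 v(0, 3): F3/E4 M7 untreated
  -> R3 @ bar 6 tick 1 v(2, 3): G4 above E4
  -> R3 @ bar 6 tick 2 v(2, 3): G4 above E4
  -> R3 @ bar 6 tick 3 v(2, 3): G4 above E4
  -> R2 @ bar 7 tick 0 v(0, 3): F3/E4 M7 -> G3/G4 P8 similar
  -> R2 @ bar 7 tick 0 v(1, 2): A3/G4 m7 -> E4/B4 P5 similar
  -> R3 @ bar 7 tick 0 v(2, 3): B4 above G4
  -> R8 @ bar 7 tick 0 v(0, 3): penult P8 not 3rd/6th
  -> R3 @ bar 7 tick 1 v(2, 3): B4 above G4
  -> R3 @ bar 7 tick 2 v(2, 3): B4 above G4
  -> R3 @ bar 7 tick 3 v(2, 3): B4 above G4
  -> R1 @ bar 8 tick 0 v(1, 2): E4/B4 P5 -> A4/E5 P5 similar
  -> R2 @ bar 8 tick 0 v(0, 1): G3/E4 M6 -> A3/A4 P8 similar
  -> R2 @ bar 8 tick 0 v(0, 2): G3/B4 M3 -> A3/E5 P5 similar
  -> R3 @ bar 8 tick 0 v(2, 3): E5 above C5
  -> R3 @ bar 8 tick 1 v(2, 3): E5 above C5
  -> R3 @ bar 8 tick 2 v(2, 3): E5 above C5
  -> R3 @ bar 8 tick 3 v(2, 3): E5 above C5
  -> R6 @ bar 8 tick 3 v(0, 3): closes on m3

(0, 0, R3, (2, 3))
(0, 0, R5, (0, 3))
(0, 1, R3, (2, 3))
(0, 2, R3, (2, 3))
(0, 3, R3, (2, 3))
(1, 0, R4, (0, 2))
(2, 0, R2, (0, 1))
(2, 0, R4, (0, 2))
(3, 0, R1, (0, 1))
(3, 0, R2, (0, 3))
(3, 0, R3, (2, 3))
(3, 1, R3, (2, 3))
(3, 2, R3, (2, 3))
(3, 3, R3, (2, 3))
(4, 0, R2, (0, 1))
(4, 0, R3, (2, 3))
(4, 1, R3, (2, 3))
(4, 2, R3, (2, 3))
(4, 3, R3, (2, 3))
(5, 0, R2, (0, 3))
(5, 0, R3, (2, 3))
(5, 0, R4, (0, 2))
(5, 1, R3, (2, 3))
(5, 2, R3, (2, 3))
(5, 3, R3, (2, 3))
(6, 0, R3, (2, 3))
(6, 0, R4, (0, 2))
(6, 0, R4, (0, 3))
(6, 1, R3, (2, 3))
(6, 2, R3, (2, 3))
(6, 3, R3, (2, 3))
(7, 0, R2, (0, 3))
(7, 0, R2, (1, 2))
(7, 0, R3, (2, 3))
(7, 0, R8, (0, 3))
(7, 1, R3, (2, 3))
(7, 2, R3, (2, 3))
(7, 3, R3, (2, 3))
(8, 0, R1, (1, 2))
(8, 0, R2, (0, 1))
(8, 0, R2, (0, 2))
(8, 0, R3, (2, 3))
(8, 1, R3, (2, 3))
(8, 2, R3, (2, 3))
(8, 3, R3, (2, 3))
(8, 3, R6, (0, 3))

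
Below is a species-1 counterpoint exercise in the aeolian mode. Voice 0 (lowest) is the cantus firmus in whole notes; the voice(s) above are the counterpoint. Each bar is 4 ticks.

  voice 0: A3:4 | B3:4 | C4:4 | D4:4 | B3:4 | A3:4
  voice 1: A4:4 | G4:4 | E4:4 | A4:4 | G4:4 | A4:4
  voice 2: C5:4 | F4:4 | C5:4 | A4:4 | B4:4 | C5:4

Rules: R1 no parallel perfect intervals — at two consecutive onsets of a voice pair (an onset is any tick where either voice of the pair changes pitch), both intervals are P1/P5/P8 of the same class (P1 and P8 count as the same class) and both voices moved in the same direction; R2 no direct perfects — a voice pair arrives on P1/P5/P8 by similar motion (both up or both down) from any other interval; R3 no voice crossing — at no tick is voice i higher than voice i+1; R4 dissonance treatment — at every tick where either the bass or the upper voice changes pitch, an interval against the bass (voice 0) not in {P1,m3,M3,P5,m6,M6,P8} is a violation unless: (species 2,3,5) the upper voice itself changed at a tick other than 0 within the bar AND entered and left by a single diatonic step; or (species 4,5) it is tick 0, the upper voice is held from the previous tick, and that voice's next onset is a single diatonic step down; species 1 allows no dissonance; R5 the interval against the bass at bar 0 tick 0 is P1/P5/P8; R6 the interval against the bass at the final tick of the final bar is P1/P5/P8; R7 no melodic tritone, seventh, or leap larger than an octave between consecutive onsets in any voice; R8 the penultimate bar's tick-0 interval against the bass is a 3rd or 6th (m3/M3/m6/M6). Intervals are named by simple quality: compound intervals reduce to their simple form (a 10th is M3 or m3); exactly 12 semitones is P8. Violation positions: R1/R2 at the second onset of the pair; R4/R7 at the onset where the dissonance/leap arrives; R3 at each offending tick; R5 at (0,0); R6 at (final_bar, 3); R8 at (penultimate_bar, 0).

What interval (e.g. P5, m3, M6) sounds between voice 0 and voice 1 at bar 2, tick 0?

voice 0=C4 voice 1=E4 -> M3

M3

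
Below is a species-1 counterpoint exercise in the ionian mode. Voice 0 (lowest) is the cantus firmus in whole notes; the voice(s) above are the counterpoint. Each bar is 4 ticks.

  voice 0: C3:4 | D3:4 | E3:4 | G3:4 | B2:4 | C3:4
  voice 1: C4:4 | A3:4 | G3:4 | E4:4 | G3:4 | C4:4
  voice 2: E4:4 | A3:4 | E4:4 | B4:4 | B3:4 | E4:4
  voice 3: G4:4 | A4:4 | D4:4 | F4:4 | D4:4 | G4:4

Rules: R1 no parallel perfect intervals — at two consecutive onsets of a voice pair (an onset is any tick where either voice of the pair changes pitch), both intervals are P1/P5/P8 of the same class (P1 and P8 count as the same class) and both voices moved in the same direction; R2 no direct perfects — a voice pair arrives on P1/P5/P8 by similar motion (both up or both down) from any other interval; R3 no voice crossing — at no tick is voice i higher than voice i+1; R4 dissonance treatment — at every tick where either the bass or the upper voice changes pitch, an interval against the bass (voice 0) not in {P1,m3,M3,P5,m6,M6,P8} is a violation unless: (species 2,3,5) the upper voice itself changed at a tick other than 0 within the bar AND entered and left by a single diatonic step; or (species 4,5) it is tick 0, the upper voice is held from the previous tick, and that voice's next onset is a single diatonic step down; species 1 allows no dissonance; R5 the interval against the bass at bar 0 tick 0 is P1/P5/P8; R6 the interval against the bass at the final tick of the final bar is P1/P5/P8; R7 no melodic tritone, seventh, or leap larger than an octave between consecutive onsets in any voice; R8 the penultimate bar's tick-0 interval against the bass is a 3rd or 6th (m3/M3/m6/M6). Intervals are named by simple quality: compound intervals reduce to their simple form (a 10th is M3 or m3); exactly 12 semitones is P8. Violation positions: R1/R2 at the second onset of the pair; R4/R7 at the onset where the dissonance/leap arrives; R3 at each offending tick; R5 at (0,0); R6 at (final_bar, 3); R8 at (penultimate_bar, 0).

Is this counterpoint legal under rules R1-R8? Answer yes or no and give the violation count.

bar 0: v0=C3 v1=C4 v2=E4 v3=G4 (P5)
bar 1: v0=D3 v1=A3 v2=A3 v3=A4 (P5)
bar 2: v0=E3 v1=G3 v2=E4 v3=D4 (m7)
bar 3: v0=G3 v1=E4 v2=B4 v3=F4 (m7)
bar 4: v0=B2 v1=G3 v2=B3 v3=D4 (m3)
bar 5: v0=C3 v1=C4 v2=E4 v3=G4 (P5)
  R5 @ bar0.0: opens on M3
  R1 @ bar1.0: C3/G4 P5 -> D3/A4 P5 similar
  R2 @ bar1.0: C4/E4 M3 -> A3/A3 P1 similar
  R2 @ bar2.0: D3/A3 P5 -> E3/E4 P8 similar
  R2 @ bar2.0: A3/A4 P8 -> G3/D4 P5 similar
  R3 @ bar2.0: E4 above D4
  R4 @ bar2.0: E3/D4 m7 untreated
  R3 @ bar2.1: E4 above D4
  R3 @ bar2.2: E4 above D4
  R3 @ bar2.3: E4 above D4
  R2 @ bar3.0: G3/E4 M6 -> E4/B4 P5 similar
  R3 @ bar3.0: B4 above F4
  R4 @ bar3.0: G3/F4 m7 untreated
  R3 @ bar3.1: B4 above F4
  R3 @ bar3.2: B4 above F4
  R3 @ bar3.3: B4 above F4
  R2 @ bar4.0: G3/B4 M3 -> B2/B3 P8 similar
  R2 @ bar4.0: E4/F4 m2 -> G3/D4 P5 similar
  R8 @ bar4.0: penult P8 not 3rd/6th
  R1 @ bar5.0: G3/D4 P5 -> C4/G4 P5 similar
  R2 @ bar5.0: B2/G3 m6 -> C3/C4 P8 similar
  R2 @ bar5.0: B2/D4 m3 -> C3/G4 P5 similar
  R6 @ bar5.3: closes on M3

No (23 violations)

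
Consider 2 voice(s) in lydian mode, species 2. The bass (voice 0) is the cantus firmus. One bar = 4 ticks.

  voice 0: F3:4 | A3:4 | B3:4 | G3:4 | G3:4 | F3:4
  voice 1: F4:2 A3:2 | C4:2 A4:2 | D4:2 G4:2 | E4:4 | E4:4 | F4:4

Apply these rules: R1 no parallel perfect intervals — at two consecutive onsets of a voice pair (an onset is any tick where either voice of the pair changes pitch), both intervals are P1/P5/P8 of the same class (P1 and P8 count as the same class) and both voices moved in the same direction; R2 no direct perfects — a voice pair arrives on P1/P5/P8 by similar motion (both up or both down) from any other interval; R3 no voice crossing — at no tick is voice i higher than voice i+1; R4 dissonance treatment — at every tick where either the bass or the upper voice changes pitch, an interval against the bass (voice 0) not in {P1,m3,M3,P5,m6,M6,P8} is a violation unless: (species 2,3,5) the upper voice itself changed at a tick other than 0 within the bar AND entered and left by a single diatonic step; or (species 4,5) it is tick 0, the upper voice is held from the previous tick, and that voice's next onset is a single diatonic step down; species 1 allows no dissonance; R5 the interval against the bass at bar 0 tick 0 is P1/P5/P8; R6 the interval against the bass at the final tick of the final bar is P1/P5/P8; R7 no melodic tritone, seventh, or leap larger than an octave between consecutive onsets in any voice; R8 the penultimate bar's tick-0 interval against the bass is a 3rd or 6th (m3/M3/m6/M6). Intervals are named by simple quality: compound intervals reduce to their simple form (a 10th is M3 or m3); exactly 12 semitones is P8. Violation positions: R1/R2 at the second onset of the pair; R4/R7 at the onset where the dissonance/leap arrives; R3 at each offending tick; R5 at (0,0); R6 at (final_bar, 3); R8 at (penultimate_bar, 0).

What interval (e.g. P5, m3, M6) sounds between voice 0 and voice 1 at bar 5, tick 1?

voice 0=F3 voice 1=F4 -> P8

P8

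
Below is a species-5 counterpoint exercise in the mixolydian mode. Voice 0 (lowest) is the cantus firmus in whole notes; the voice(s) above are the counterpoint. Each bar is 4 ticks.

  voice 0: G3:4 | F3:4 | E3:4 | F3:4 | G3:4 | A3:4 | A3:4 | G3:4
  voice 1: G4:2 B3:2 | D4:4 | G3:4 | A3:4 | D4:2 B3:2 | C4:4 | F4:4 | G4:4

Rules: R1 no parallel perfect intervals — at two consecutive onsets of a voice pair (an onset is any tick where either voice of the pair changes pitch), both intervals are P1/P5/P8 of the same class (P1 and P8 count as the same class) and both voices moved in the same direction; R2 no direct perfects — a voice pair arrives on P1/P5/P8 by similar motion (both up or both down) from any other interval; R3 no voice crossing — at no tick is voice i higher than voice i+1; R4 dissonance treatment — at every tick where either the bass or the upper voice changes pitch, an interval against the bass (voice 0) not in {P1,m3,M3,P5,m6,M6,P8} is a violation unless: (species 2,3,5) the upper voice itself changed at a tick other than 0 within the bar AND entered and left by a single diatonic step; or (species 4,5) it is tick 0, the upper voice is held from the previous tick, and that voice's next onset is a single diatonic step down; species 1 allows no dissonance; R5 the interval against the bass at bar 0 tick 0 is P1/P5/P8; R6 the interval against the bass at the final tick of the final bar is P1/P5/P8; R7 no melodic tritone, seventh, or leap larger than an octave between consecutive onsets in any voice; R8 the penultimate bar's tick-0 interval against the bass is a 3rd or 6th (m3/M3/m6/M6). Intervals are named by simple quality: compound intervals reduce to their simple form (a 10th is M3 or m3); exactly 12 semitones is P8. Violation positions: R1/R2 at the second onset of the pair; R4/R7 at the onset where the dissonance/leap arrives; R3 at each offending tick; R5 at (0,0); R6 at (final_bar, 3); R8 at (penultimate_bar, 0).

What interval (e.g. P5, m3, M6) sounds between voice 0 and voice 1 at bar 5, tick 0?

voice 0=A3 voice 1=C4 -> m3

m3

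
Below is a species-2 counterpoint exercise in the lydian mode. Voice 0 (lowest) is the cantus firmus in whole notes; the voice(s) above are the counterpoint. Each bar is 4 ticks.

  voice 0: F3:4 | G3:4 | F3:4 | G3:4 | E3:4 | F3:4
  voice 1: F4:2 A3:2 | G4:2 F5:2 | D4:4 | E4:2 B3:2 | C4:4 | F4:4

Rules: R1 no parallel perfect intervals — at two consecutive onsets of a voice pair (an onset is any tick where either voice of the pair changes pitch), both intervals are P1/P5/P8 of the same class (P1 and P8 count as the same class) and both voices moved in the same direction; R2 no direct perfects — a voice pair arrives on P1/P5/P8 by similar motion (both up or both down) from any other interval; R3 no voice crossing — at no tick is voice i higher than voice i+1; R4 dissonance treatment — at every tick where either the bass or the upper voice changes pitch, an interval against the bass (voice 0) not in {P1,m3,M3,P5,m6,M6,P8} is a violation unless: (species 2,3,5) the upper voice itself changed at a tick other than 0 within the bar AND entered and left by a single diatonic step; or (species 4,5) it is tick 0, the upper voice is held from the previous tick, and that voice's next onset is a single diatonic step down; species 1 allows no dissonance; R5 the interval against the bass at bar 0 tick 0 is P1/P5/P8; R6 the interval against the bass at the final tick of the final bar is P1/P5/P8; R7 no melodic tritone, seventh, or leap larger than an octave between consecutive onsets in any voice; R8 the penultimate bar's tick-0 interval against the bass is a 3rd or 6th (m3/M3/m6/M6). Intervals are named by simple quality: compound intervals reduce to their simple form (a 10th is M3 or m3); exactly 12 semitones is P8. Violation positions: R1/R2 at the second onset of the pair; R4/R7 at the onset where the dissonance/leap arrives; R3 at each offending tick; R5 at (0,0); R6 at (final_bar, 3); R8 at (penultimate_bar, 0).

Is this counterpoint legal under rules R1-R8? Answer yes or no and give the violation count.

bar 0: v0=F3 v1=F4 (P8)
bar 1: v0=G3 v1=G4 (P8)
bar 2: v0=F3 v1=D4 (M6)
bar 3: v0=G3 v1=E4 (M6)
bar 4: v0=E3 v1=C4 (m6)
bar 5: v0=F3 v1=F4 (P8)
  R2 @ bar1.0: F3/A3 M3 -> G3/G4 P8 similar
  R7 @ bar1.0: A3->G4 leap 10st
  R4 @ bar1.2: G3/F5 m7 untreated
  R7 @ bar1.2: G4->F5 leap 10st
  R7 @ bar2.0: F5->D4 leap 15st
  R2 @ bar5.0: E3/C4 m6 -> F3/F4 P8 similar

No (6 violations)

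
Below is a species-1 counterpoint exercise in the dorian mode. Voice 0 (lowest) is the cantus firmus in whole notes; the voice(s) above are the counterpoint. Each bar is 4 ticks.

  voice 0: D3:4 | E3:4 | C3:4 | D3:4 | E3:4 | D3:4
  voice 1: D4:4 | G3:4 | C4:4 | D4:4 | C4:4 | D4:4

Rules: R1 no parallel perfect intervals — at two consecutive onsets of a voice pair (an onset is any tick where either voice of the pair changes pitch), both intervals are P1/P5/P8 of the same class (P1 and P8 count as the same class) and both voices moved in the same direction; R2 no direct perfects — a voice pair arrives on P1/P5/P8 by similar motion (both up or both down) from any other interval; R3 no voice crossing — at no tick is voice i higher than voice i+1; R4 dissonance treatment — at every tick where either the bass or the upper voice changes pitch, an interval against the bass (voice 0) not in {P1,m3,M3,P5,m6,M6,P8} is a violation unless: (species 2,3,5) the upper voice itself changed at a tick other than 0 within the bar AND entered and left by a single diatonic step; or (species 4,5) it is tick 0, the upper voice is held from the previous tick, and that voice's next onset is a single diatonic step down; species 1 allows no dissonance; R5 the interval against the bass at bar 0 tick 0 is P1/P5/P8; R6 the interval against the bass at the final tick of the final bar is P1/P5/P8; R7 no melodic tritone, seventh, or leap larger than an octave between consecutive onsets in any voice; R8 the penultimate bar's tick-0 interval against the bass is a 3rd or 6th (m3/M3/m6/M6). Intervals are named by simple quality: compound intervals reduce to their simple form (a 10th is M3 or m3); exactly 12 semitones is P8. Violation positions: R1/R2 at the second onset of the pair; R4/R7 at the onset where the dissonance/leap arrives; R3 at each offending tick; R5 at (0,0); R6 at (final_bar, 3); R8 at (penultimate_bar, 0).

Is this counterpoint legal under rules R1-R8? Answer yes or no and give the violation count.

No (1 violations)

bar 0: v0=D3 v1=D4 (P8)
bar 1: v0=E3 v1=G3 (m3)
bar 2: v0=C3 v1=C4 (P8)
bar 3: v0=D3 v1=D4 (P8)
bar 4: v0=E3 v1=C4 (m6)
bar 5: v0=D3 v1=D4 (P8)
  R1 @ bar3.0: C3/C4 P8 -> D3/D4 P8 similar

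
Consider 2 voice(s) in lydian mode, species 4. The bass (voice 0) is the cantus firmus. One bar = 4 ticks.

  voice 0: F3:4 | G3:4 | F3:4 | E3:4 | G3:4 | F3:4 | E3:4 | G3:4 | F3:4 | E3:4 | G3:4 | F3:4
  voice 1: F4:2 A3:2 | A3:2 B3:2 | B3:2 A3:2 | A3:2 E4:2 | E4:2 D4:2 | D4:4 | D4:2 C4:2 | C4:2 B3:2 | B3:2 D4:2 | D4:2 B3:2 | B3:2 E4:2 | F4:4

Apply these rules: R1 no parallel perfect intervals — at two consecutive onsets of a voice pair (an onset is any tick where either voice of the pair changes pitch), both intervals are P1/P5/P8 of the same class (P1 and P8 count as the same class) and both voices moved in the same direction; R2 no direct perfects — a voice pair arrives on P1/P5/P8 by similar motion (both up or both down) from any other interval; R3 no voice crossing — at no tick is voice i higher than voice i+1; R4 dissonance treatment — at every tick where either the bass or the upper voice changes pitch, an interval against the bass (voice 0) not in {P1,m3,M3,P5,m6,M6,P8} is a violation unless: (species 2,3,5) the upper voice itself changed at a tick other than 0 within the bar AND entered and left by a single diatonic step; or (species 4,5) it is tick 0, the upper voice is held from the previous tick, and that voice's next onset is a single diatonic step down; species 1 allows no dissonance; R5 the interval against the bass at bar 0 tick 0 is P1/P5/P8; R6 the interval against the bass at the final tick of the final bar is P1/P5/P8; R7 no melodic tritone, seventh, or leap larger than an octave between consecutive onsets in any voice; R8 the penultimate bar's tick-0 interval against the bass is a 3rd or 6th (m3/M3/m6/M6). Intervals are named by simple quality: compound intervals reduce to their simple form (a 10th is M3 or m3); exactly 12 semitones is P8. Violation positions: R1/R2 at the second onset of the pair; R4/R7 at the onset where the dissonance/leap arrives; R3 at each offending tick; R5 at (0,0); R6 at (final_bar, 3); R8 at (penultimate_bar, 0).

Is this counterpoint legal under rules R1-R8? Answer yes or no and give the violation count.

bar 0: v0=F3 v1=F4 (P8)
bar 1: v0=G3 v1=A3 (M2)
bar 2: v0=F3 v1=B3 (TT)
bar 3: v0=E3 v1=A3 (P4)
bar 4: v0=G3 v1=E4 (M6)
bar 5: v0=F3 v1=D4 (M6)
bar 6: v0=E3 v1=D4 (m7)
bar 7: v0=G3 v1=C4 (P4)
bar 8: v0=F3 v1=B3 (TT)
bar 9: v0=E3 v1=D4 (m7)
bar 10: v0=G3 v1=B3 (M3)
bar 11: v0=F3 v1=F4 (P8)
  R4 @ bar1.0: G3/A3 M2 untreated
  R4 @ bar3.0: E3/A3 P4 untreated
  R4 @ bar8.0: F3/B3 TT untreated
  R4 @ bar9.0: E3/D4 m7 untreated

No (4 violations)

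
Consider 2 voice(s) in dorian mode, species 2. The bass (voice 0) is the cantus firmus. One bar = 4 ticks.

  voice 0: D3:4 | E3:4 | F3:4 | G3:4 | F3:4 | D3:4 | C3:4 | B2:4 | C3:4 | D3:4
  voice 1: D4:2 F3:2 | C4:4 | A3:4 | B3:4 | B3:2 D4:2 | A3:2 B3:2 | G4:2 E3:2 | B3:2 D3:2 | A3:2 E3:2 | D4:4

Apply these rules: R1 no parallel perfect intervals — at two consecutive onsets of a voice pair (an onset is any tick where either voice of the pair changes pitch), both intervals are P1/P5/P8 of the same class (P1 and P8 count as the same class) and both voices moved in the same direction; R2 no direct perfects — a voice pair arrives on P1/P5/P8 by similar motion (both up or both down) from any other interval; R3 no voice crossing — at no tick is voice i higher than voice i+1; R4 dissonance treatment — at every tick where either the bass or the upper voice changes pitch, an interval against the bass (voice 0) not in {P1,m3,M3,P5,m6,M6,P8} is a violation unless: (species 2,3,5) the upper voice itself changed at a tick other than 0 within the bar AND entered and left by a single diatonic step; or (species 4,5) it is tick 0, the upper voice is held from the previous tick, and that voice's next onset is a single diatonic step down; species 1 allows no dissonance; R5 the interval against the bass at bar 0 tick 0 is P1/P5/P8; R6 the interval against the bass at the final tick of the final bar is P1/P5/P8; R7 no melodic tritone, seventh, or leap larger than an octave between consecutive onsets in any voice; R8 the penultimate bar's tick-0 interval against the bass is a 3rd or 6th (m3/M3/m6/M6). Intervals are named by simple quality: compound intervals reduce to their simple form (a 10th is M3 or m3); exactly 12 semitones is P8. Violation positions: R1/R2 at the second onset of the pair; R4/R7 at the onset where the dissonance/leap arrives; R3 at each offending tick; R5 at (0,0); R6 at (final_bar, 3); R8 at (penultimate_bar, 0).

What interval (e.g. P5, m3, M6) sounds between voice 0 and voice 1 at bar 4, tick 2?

M6

voice 0=F3 voice 1=D4 -> M6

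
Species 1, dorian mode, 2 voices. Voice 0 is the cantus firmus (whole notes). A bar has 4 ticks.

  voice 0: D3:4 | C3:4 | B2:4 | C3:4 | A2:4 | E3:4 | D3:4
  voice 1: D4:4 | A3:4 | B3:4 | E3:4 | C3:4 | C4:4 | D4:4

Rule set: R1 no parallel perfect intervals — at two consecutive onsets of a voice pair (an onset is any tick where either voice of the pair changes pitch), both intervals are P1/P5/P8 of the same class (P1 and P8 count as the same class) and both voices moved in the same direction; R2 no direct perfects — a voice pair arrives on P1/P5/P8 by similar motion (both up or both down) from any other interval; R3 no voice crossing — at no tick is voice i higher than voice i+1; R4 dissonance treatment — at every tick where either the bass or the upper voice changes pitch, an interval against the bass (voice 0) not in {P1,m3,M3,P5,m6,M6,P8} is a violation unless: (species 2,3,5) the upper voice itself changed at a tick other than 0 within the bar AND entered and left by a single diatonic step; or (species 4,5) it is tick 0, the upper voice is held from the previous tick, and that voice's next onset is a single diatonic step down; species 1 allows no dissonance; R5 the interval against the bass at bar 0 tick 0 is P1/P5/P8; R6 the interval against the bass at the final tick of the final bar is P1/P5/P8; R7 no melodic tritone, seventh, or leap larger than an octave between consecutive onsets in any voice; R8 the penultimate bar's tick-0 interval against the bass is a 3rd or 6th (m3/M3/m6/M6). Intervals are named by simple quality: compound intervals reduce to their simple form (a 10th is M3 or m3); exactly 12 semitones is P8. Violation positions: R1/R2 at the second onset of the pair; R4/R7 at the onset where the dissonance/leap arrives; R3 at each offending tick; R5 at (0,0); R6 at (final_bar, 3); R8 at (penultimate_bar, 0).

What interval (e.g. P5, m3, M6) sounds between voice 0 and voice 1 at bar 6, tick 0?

P8

voice 0=D3 voice 1=D4 -> P8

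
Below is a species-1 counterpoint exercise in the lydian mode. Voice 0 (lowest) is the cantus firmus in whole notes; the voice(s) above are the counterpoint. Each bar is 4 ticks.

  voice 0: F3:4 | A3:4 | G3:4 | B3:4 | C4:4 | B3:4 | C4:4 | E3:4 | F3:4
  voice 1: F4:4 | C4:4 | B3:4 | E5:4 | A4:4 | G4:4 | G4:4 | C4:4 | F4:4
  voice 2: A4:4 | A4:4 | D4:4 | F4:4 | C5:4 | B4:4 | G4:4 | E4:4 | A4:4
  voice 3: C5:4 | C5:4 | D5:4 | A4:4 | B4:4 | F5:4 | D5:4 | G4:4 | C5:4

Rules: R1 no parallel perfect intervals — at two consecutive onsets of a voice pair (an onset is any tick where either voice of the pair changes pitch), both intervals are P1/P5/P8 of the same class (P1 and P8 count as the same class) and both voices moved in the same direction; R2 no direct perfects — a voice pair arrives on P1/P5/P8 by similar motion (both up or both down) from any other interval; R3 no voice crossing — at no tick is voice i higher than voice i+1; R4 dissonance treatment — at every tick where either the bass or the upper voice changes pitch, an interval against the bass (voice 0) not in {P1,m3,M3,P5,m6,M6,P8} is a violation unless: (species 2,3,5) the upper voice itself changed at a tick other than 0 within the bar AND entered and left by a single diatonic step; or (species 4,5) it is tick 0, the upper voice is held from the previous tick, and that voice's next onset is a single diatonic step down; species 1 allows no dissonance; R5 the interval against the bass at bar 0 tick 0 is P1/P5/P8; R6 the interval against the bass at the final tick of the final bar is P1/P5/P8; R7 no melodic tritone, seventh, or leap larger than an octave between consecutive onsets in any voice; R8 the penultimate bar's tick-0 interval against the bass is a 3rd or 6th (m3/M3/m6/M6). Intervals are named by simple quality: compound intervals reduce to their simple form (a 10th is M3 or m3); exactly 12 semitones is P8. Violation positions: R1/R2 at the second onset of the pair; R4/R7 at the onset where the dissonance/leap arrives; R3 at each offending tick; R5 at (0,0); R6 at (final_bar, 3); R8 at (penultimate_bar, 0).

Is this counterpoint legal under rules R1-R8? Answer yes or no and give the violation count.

bar 0: v0=F3 v1=F4 v2=A4 v3=C5 (P5)
bar 1: v0=A3 v1=C4 v2=A4 v3=C5 (m3)
bar 2: v0=G3 v1=B3 v2=D4 v3=D5 (P5)
bar 3: v0=B3 v1=E5 v2=F4 v3=A4 (m7)
bar 4: v0=C4 v1=A4 v2=C5 v3=B4 (M7)
bar 5: v0=B3 v1=G4 v2=B4 v3=F5 (TT)
bar 6: v0=C4 v1=G4 v2=G4 v3=D5 (M2)
bar 7: v0=E3 v1=C4 v2=E4 v3=G4 (m3)
bar 8: v0=F3 v1=F4 v2=A4 v3=C5 (P5)
  R5 @ bar0.0: opens on M3
  R2 @ bar2.0: A3/A4 P8 -> G3/D4 P5 similar
  R3 @ bar3.0: E5 above F4
  R4 @ bar3.0: B3/E5 P4 untreated
  R4 @ bar3.0: B3/F4 TT untreated
  R4 @ bar3.0: B3/A4 m7 untreated
  R7 @ bar3.0: B3->E5 leap 17st
  R3 @ bar3.1: E5 above F4
  R3 @ bar3.2: E5 above F4
  R3 @ bar3.3: E5 above F4
  R2 @ bar4.0: B3/F4 TT -> C4/C5 P8 similar
  R3 @ bar4.0: C5 above B4
  R4 @ bar4.0: C4/B4 M7 untreated
  R3 @ bar4.1: C5 above B4
  R3 @ bar4.2: C5 above B4
  R3 @ bar4.3: C5 above B4
  R1 @ bar5.0: C4/C5 P8 -> B3/B4 P8 similar
  R4 @ bar5.0: B3/F5 TT untreated
  R7 @ bar5.0: B4->F5 leap 6st
  R2 @ bar6.0: B4/F5 TT -> G4/D5 P5 similar
  R4 @ bar6.0: C4/D5 M2 untreated
  R1 @ bar7.0: G4/D5 P5 -> C4/G4 P5 similar
  R2 @ bar7.0: C4/G4 P5 -> E3/E4 P8 similar
  R8 @ bar7.0: penult P8 not 3rd/6th
  R1 @ bar8.0: C4/G4 P5 -> F4/C5 P5 similar
  R2 @ bar8.0: E3/C4 m6 -> F3/F4 P8 similar
  R2 @ bar8.0: E3/G4 m3 -> F3/C5 P5 similar
  R6 @ bar8.3: closes on M3

No (28 violations)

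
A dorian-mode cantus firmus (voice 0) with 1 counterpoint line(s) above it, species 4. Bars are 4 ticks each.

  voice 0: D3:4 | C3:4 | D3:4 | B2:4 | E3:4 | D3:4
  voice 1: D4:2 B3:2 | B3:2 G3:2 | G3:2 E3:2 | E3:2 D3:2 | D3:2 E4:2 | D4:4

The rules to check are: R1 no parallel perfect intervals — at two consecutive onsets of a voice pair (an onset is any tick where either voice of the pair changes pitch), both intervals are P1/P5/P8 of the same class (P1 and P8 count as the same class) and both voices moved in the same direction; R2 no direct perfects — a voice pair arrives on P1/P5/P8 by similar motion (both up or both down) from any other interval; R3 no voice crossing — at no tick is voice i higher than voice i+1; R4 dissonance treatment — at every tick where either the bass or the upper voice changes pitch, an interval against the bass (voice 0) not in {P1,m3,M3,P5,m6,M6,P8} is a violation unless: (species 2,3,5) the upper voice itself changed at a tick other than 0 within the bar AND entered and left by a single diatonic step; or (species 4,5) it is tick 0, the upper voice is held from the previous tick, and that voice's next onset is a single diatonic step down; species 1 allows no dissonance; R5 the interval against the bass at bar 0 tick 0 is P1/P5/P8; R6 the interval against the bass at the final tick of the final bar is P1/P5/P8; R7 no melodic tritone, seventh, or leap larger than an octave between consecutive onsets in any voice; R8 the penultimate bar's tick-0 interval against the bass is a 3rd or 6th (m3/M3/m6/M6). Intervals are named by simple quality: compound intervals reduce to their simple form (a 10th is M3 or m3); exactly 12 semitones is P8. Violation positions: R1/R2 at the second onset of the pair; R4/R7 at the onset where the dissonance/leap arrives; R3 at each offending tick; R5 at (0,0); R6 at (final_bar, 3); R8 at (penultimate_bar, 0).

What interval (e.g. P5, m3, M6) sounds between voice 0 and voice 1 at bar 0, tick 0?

P8

voice 0=D3 voice 1=D4 -> P8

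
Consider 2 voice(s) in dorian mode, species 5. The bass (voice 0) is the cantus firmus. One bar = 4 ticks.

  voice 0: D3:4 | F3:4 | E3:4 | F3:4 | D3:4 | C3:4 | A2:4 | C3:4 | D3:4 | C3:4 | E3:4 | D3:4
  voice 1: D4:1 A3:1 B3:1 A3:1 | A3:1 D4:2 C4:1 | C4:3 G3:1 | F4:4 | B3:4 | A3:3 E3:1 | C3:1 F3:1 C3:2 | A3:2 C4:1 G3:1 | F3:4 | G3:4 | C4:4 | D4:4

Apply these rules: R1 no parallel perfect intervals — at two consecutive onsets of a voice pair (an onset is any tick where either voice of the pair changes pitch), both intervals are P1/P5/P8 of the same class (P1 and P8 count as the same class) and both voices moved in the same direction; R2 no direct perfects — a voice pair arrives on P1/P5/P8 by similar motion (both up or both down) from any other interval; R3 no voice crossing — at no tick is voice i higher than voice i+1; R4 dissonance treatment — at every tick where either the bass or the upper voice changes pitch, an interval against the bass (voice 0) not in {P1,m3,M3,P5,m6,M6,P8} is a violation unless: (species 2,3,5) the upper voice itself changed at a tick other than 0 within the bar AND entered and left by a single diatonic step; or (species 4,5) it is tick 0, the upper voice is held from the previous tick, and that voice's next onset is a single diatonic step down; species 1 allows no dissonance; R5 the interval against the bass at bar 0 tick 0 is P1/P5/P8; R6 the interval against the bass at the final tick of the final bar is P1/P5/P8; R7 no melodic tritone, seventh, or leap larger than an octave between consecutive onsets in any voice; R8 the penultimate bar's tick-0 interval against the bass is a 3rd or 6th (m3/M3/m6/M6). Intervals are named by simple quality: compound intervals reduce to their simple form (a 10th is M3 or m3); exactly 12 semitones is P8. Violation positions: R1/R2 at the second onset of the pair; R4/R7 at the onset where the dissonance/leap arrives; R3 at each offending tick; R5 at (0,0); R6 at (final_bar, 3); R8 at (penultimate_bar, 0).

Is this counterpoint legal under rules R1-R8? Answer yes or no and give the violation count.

bar 0: v0=D3 v1=D4 (P8)
bar 1: v0=F3 v1=A3 (M3)
bar 2: v0=E3 v1=C4 (m6)
bar 3: v0=F3 v1=F4 (P8)
bar 4: v0=D3 v1=B3 (M6)
bar 5: v0=C3 v1=A3 (M6)
bar 6: v0=A2 v1=C3 (m3)
bar 7: v0=C3 v1=A3 (M6)
bar 8: v0=D3 v1=F3 (m3)
bar 9: v0=C3 v1=G3 (P5)
bar 10: v0=E3 v1=C4 (m6)
bar 11: v0=D3 v1=D4 (P8)
  R2 @ bar3.0: E3/G3 m3 -> F3/F4 P8 similar
  R7 @ bar3.0: G3->F4 leap 10st
  R7 @ bar4.0: F4->B3 leap 6st

No (3 violations)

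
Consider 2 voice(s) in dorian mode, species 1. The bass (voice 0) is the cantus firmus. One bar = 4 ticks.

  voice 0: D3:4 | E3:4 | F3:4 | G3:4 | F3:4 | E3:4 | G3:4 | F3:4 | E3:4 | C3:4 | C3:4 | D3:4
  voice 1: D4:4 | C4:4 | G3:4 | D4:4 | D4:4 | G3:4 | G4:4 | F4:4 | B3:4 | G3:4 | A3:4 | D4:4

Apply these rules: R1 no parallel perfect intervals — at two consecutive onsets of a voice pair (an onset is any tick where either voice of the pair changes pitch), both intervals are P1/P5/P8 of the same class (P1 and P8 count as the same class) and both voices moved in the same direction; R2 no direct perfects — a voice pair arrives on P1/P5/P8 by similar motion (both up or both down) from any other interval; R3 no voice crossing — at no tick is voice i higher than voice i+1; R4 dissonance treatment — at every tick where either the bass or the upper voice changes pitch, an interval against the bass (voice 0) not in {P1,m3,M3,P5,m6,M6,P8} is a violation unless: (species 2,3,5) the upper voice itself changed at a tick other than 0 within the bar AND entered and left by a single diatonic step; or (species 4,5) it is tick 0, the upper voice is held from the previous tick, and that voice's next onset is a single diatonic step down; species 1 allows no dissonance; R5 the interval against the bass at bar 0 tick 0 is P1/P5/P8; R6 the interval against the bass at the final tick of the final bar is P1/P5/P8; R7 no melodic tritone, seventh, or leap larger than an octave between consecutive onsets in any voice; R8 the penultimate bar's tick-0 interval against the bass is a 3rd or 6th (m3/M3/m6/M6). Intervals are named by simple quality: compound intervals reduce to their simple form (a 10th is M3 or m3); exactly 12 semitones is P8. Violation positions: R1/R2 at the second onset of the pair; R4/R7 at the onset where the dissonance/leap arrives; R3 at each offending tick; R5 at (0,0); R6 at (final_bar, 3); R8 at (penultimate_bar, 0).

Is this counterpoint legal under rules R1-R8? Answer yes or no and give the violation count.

No (8 violations)

bar 0: v0=D3 v1=D4 (P8)
bar 1: v0=E3 v1=C4 (m6)
bar 2: v0=F3 v1=G3 (M2)
bar 3: v0=G3 v1=D4 (P5)
bar 4: v0=F3 v1=D4 (M6)
bar 5: v0=E3 v1=G3 (m3)
bar 6: v0=G3 v1=G4 (P8)
bar 7: v0=F3 v1=F4 (P8)
bar 8: v0=E3 v1=B3 (P5)
bar 9: v0=C3 v1=G3 (P5)
bar 10: v0=C3 v1=A3 (M6)
bar 11: v0=D3 v1=D4 (P8)
  R4 @ bar2.0: F3/G3 M2 untreated
  R2 @ bar3.0: F3/G3 M2 -> G3/D4 P5 similar
  R2 @ bar6.0: E3/G3 m3 -> G3/G4 P8 similar
  R1 @ bar7.0: G3/G4 P8 -> F3/F4 P8 similar
  R2 @ bar8.0: F3/F4 P8 -> E3/B3 P5 similar
  R7 @ bar8.0: F4->B3 leap 6st
  R1 @ bar9.0: E3/B3 P5 -> C3/G3 P5 similar
  R2 @ bar11.0: C3/A3 M6 -> D3/D4 P8 similar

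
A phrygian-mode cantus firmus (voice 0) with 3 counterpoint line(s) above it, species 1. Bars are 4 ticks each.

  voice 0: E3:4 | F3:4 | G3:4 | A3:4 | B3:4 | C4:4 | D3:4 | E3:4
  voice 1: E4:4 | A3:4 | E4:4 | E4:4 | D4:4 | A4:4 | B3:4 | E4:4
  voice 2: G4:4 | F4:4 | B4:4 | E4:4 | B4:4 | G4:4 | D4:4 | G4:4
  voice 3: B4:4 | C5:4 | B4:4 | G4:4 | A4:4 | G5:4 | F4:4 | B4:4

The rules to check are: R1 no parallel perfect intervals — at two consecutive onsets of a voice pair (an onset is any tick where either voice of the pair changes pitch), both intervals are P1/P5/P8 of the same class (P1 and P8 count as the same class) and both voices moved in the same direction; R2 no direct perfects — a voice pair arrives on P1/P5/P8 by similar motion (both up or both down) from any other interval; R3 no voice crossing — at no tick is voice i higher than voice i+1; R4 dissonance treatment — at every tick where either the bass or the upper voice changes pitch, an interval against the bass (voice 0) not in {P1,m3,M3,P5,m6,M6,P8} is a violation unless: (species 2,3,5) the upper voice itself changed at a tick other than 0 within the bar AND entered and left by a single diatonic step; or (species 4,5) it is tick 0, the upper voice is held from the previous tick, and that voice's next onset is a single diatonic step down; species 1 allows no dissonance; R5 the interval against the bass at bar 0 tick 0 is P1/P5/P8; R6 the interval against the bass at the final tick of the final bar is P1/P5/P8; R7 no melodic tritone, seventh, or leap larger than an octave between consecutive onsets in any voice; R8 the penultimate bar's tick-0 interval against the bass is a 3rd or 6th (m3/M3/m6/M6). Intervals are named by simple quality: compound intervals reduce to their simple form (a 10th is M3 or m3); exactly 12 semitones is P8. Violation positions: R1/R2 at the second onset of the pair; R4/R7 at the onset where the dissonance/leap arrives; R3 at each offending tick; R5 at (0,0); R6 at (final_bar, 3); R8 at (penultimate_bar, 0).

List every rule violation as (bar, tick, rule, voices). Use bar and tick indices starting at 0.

(0, 0, R5, (0, 2))
(1, 0, R1, (0, 3))
(2, 0, R2, (1, 2))
(2, 0, R7, (2,))
(3, 0, R4, (0, 3))
(4, 0, R2, (0, 2))
(4, 0, R3, (2, 3))
(4, 0, R4, (0, 3))
(4, 1, R3, (2, 3))
(4, 2, R3, (2, 3))
(4, 3, R3, (2, 3))
(5, 0, R2, (0, 3))
(5, 0, R3, (1, 2))
(5, 0, R7, (3,))
(5, 1, R3, (1, 2))
(5, 2, R3, (1, 2))
(5, 3, R3, (1, 2))
(6, 0, R2, (0, 2))
(6, 0, R7, (0,))
(6, 0, R7, (1,))
(6, 0, R7, (3,))
(6, 0, R8, (0, 2))
(7, 0, R2, (0, 1))
(7, 0, R2, (0, 3))
(7, 0, R2, (1, 3))
(7, 0, R7, (3,))
(7, 3, R6, (0, 2))

bar 0: v0=E3 v1=E4 v2=G4 v3=B4 downbeat P5
bar 1: v0=F3 v1=A3 v2=F4 v3=C5 downbeat P5
bar 2: v0=G3 v1=E4 v2=B4 v3=B4 downbeat M3
bar 3: v0=A3 v1=E4 v2=E4 v3=G4 downbeat m7
bar 4: v0=B3 v1=D4 v2=B4 v3=A4 downbeat m7
bar 5: v0=C4 v1=A4 v2=G4 v3=G5 downbeat P5
bar 6: v0=D3 v1=B3 v2=D4 v3=F4 downbeat m3
bar 7: v0=E3 v1=E4 v2=G4 v3=B4 downbeat P5
  -> R5 @ bar 0 tick 0 v(0, 2): opens on m3
  -> R1 @ bar 1 tick 0 v(0, 3): E3/B4 P5 -> F3/C5 P5 similar
  -> R2 @ bar 2 tick 0 v(1, 2): A3/F4 m6 -> E4/B4 P5 similar
  -> R7 @ bar 2 tick 0 v(2,): F4->B4 leap 6st
  -> R4 @ bar 3 tick 0 v(0, 3): A3/G4 m7 untreated
  -> R2 @ bar 4 tick 0 v(0, 2): A3/E4 P5 -> B3/B4 P8 similar
  -> R3 @ bar 4 tick 0 v(2, 3): B4 above A4
  -> R4 @ bar 4 tick 0 v(0, 3): B3/A4 m7 untreated
  -> R3 @ bar 4 tick 1 v(2, 3): B4 above A4
  -> R3 @ bar 4 tick 2 v(2, 3): B4 above A4
  -> R3 @ bar 4 tick 3 v(2, 3): B4 above A4
  -> R2 @ bar 5 tick 0 v(0, 3): B3/A4 m7 -> C4/G5 P5 similar
  -> R3 @ bar 5 tick 0 v(1, 2): A4 above G4
  -> R7 @ bar 5 tick 0 v(3,): A4->G5 leap 10st
  -> R3 @ bar 5 tick 1 v(1, 2): A4 above G4
  -> R3 @ bar 5 tick 2 v(1, 2): A4 above G4
  -> R3 @ bar 5 tick 3 v(1, 2): A4 above G4
  -> R2 @ bar 6 tick 0 v(0, 2): C4/G4 P5 -> D3/D4 P8 similar
  -> R7 @ bar 6 tick 0 v(0,): C4->D3 leap 10st
  -> R7 @ bar 6 tick 0 v(1,): A4->B3 leap 10st
  -> R7 @ bar 6 tick 0 v(3,): G5->F4 leap 14st
  -> R8 @ bar 6 tick 0 v(0, 2): penult P8 not 3rd/6th
  -> R2 @ bar 7 tick 0 v(0, 1): D3/B3 M6 -> E3/E4 P8 similar
  -> R2 @ bar 7 tick 0 v(0, 3): D3/F4 m3 -> E3/B4 P5 similar
  -> R2 @ bar 7 tick 0 v(1, 3): B3/F4 TT -> E4/B4 P5 similar
  -> R7 @ bar 7 tick 0 v(3,): F4->B4 leap 6st
  -> R6 @ bar 7 tick 3 v(0, 2): closes on m3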